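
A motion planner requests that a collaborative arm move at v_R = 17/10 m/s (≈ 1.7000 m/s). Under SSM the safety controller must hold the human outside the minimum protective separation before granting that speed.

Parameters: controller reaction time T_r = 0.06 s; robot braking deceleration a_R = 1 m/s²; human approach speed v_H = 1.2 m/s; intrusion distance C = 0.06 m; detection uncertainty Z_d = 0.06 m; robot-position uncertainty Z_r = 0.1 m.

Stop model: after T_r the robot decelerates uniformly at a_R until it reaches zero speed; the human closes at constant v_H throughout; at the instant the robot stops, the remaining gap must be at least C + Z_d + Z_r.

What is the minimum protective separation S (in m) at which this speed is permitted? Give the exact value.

braking lasts T_s = (17/10)/1 = 1.7000 s
robot covers v_R·T_r = 1.7000·0.0600 = 0.1020 m before braking
braking distance = 1.7000²/(2·1.0000) = 1.4450 m
human over T_r+T_s: 1.2000·(0.0600+1.7000) = 2.1120 m
margins: 0.0600+0.0600+0.1000 = 0.2200 m
S_min ≈ 0.1020+1.4450+2.1120+0.2200  ⇒  S_min = 3879/1000 m

S_min = 3879/1000 m = 3.8790 m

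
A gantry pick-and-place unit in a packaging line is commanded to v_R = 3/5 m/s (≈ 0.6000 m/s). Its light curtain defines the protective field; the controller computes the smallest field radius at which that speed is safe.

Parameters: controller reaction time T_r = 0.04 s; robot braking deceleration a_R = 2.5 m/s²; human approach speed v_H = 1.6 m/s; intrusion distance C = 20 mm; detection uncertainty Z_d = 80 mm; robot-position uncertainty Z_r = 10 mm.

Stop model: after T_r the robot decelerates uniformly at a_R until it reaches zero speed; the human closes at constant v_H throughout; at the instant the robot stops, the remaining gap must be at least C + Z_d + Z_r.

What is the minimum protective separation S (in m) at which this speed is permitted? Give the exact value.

stop time T_s = (3/5)/(5/2) = 0.2400 s
robot covers v_R·T_r = 0.6000·0.0400 = 0.0240 m before braking
robot covers 0.6000·0.2400 − ½·2.5000·0.2400² = 0.0720 m while stopping
human over T_r+T_s: 1.6000·(0.0400+0.2400) = 0.4480 m
margins: 0.0200+0.0800+0.0100 = 0.1100 m
S_min ≈ 0.0240+0.0720+0.4480+0.1100  ⇒  S_min = 327/500 m

S_min = 327/500 m = 0.6540 m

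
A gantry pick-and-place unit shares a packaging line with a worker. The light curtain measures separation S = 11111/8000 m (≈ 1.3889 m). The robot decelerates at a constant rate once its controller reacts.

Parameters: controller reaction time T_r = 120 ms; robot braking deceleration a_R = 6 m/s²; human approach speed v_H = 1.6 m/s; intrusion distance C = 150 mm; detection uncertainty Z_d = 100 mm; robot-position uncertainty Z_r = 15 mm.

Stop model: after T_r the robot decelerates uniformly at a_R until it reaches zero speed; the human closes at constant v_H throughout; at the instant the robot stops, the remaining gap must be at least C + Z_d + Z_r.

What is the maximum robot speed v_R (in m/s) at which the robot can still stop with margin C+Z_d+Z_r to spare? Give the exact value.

v_R_max = 7/4 m/s = 1.7500 m/s

quadratic (1/12)·v² + (29/75)·v + (-1491/1600) = 0
  disc = (29/75)² − 4·(1/12)·(-1491/1600) = 165649/360000 ; √disc = 407/600
  v_R = (−(29/75) + 407/600) / (2·(1/12)) = 7/4 m/s
check:
stop time T_s = (7/4)/6 = 0.2917 s
reaction-phase robot travel = 1.7500·0.1200 = 0.2100 m
robot under decel: 1.7500²/(2·6.0000) = 0.2552 m
person approaches 1.6000·(0.1200+0.2917) = 0.6587 m
margins: 0.1500+0.1000+0.0150 = 0.2650 m
sum ≈ 0.2100+0.2552+0.6587+0.2650 ≈ 1.3889 m = S ✓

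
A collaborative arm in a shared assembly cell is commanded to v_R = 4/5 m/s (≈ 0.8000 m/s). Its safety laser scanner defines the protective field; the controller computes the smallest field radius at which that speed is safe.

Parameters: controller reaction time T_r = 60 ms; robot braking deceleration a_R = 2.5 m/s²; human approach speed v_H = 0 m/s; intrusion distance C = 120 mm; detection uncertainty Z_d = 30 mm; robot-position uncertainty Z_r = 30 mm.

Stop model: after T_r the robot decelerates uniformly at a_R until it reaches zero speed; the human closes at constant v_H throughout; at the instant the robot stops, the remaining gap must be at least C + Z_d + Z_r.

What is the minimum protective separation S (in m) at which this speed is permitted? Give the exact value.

S_min = 89/250 m = 0.3560 m

stop time T_s = (4/5)/(5/2) = 0.3200 s
reaction-phase robot travel = 0.8000·0.0600 = 0.0480 m
robot covers 0.8000·0.3200 − ½·2.5000·0.3200² = 0.1280 m while stopping
human over T_r+T_s: 0.0000·(0.0600+0.3200) = 0.0000 m
C+Z_d+Z_r = 0.1200+0.0300+0.0300 = 0.1800 m
S_min ≈ 0.0480+0.1280+0.0000+0.1800  ⇒  S_min = 89/250 m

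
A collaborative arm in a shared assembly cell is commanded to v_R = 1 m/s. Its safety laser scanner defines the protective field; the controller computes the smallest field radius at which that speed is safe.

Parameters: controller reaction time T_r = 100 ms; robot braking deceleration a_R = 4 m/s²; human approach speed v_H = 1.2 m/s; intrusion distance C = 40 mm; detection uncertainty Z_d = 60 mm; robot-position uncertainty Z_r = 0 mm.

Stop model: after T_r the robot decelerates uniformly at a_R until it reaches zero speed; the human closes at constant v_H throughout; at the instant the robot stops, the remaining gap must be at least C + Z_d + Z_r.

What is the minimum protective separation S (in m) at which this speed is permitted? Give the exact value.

stop time T_s = 1/4 = 0.2500 s
robot covers v_R·T_r = 1.0000·0.1000 = 0.1000 m before braking
robot covers 1.0000·0.2500 − ½·4.0000·0.2500² = 0.1250 m while stopping
person approaches 1.2000·(0.1000+0.2500) = 0.4200 m
margins: 0.0400+0.0600+0.0000 = 0.1000 m
S_min ≈ 0.1000+0.1250+0.4200+0.1000  ⇒  S_min = 149/200 m

S_min = 149/200 m = 0.7450 m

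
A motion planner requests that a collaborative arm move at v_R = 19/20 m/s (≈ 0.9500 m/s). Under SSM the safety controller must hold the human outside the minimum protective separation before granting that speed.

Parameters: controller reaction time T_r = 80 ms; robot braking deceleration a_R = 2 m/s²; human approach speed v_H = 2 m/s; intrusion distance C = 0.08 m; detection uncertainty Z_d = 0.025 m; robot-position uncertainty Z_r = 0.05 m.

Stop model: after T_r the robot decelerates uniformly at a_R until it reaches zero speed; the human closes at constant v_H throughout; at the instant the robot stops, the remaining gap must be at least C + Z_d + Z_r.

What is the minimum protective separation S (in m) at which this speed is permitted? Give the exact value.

S_min = 12533/8000 m = 1.5666 m

T_s = v_R/a_R = (19/20)/2 = 0.4750 s
robot covers v_R·T_r = 0.9500·0.0800 = 0.0760 m before braking
robot under decel: 0.9500²/(2·2.0000) = 0.2256 m
person approaches 2.0000·(0.0800+0.4750) = 1.1100 m
C+Z_d+Z_r = 0.0800+0.0250+0.0500 = 0.1550 m
S_min ≈ 0.0760+0.2256+1.1100+0.1550  ⇒  S_min = 12533/8000 m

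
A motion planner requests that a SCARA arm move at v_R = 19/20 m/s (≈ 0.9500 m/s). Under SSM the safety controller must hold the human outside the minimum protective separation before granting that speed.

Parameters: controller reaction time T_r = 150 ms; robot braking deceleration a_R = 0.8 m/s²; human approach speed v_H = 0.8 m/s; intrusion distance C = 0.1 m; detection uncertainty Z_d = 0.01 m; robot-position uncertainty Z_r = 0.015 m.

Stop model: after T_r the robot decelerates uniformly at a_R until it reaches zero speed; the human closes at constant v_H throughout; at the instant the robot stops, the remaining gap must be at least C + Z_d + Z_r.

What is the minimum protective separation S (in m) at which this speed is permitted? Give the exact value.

braking lasts T_s = (19/20)/(4/5) = 1.1875 s
robot covers v_R·T_r = 0.9500·0.1500 = 0.1425 m before braking
robot covers 0.9500·1.1875 − ½·0.8000·1.1875² = 0.5641 m while stopping
human closes 0.8000·1.3375 = 1.0700 m
C+Z_d+Z_r = 0.1000+0.0100+0.0150 = 0.1250 m
S_min ≈ 0.1425+0.5641+1.0700+0.1250  ⇒  S_min = 1217/640 m

S_min = 1217/640 m = 1.9016 m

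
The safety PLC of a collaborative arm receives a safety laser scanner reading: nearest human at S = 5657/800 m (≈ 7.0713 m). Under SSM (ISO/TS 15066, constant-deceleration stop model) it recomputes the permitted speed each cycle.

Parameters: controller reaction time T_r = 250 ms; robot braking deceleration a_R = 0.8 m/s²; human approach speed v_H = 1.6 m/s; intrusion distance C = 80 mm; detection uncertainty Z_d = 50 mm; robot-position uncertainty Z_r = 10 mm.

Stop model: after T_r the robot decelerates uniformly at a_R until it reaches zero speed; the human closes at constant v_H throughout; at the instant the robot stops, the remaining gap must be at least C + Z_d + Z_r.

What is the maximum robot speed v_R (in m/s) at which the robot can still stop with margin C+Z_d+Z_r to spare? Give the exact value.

at the boundary: (5/8)·v² + (9/4)·v + (-209/32) = 0
  disc = (9/4)² − 4·(5/8)·(-209/32) = 1369/64 ; √disc = 37/8
  v_R = (−(9/4) + 37/8) / (2·(5/8)) = 19/10 m/s
check:
T_s = v_R/a_R = (19/10)/(4/5) = 2.3750 s
robot in T_r: 1.9000·0.2500 = 0.4750 m
robot covers 1.9000·2.3750 − ½·0.8000·2.3750² = 2.2563 m while stopping
human over T_r+T_s: 1.6000·(0.2500+2.3750) = 4.2000 m
residual clearance needed = 0.0800+0.0500+0.0100 = 0.1400 m
sum ≈ 0.4750+2.2563+4.2000+0.1400 ≈ 7.0713 m = S ✓

v_R_max = 19/10 m/s = 1.9000 m/s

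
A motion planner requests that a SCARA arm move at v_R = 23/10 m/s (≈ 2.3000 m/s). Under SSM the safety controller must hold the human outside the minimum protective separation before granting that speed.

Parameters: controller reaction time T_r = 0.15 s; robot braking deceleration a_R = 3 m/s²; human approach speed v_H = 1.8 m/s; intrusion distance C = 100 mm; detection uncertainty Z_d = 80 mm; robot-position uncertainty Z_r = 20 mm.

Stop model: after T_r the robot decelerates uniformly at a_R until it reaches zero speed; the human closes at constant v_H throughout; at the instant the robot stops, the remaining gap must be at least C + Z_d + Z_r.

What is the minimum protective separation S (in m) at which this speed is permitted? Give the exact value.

braking lasts T_s = (23/10)/3 = 0.7667 s
reaction-phase robot travel = 2.3000·0.1500 = 0.3450 m
robot under decel: 2.3000²/(2·3.0000) = 0.8817 m
person approaches 1.8000·(0.1500+0.7667) = 1.6500 m
C+Z_d+Z_r = 0.1000+0.0800+0.0200 = 0.2000 m
S_min ≈ 0.3450+0.8817+1.6500+0.2000  ⇒  S_min = 923/300 m

S_min = 923/300 m = 3.0767 m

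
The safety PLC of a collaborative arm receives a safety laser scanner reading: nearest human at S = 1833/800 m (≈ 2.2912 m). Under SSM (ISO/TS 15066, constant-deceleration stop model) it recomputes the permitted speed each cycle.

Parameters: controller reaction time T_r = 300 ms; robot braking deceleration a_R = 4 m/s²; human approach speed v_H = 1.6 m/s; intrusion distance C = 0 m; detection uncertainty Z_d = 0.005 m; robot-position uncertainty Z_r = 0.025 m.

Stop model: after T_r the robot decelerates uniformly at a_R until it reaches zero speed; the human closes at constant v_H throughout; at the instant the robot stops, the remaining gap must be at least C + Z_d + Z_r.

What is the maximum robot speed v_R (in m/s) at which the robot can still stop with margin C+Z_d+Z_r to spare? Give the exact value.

v_R_max = 19/10 m/s = 1.9000 m/s

quadratic (1/8)·v² + (7/10)·v + (-57/32) = 0
  disc = (7/10)² − 4·(1/8)·(-57/32) = 2209/1600 ; √disc = 47/40
  v_R = (−(7/10) + 47/40) / (2·(1/8)) = 19/10 m/s
check:
stop time T_s = (19/10)/4 = 0.4750 s
robot covers v_R·T_r = 1.9000·0.3000 = 0.5700 m before braking
braking distance = 1.9000²/(2·4.0000) = 0.4512 m
human closes 1.6000·0.7750 = 1.2400 m
margins: 0.0000+0.0050+0.0250 = 0.0300 m
sum ≈ 0.5700+0.4512+1.2400+0.0300 ≈ 2.2912 m = S ✓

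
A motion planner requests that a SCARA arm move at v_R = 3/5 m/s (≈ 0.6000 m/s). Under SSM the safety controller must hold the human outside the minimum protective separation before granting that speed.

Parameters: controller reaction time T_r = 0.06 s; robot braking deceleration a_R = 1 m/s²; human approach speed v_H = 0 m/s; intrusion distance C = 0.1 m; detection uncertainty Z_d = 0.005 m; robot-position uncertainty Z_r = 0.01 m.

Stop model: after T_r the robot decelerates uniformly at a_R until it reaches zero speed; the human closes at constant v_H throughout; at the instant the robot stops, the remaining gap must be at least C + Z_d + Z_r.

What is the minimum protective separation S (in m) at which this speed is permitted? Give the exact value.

S_min = 331/1000 m = 0.3310 m

T_s = v_R/a_R = (3/5)/1 = 0.6000 s
reaction-phase robot travel = 0.6000·0.0600 = 0.0360 m
robot covers 0.6000·0.6000 − ½·1.0000·0.6000² = 0.1800 m while stopping
human over T_r+T_s: 0.0000·(0.0600+0.6000) = 0.0000 m
margins: 0.1000+0.0050+0.0100 = 0.1150 m
S_min ≈ 0.0360+0.1800+0.0000+0.1150  ⇒  S_min = 331/1000 m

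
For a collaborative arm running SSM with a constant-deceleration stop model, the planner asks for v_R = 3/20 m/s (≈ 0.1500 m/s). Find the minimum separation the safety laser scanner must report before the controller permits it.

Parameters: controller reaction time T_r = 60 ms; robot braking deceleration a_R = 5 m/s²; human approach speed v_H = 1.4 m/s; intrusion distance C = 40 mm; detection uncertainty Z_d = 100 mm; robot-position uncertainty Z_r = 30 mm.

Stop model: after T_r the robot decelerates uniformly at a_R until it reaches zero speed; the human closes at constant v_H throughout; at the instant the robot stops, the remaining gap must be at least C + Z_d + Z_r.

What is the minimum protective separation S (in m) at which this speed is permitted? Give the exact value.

stop time T_s = (3/20)/5 = 0.0300 s
robot covers v_R·T_r = 0.1500·0.0600 = 0.0090 m before braking
robot under decel: 0.1500²/(2·5.0000) = 0.0022 m
human over T_r+T_s: 1.4000·(0.0600+0.0300) = 0.1260 m
margins: 0.0400+0.1000+0.0300 = 0.1700 m
S_min ≈ 0.0090+0.0022+0.1260+0.1700  ⇒  S_min = 1229/4000 m

S_min = 1229/4000 m = 0.3073 m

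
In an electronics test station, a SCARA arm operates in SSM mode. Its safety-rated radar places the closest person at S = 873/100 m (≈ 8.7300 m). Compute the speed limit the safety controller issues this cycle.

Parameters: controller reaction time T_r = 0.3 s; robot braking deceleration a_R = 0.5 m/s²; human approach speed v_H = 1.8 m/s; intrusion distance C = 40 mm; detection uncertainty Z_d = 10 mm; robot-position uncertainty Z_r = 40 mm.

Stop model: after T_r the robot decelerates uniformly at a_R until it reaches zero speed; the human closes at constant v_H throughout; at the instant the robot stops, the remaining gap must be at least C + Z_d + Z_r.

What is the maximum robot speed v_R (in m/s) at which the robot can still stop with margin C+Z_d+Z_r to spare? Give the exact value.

collect terms ⇒ (1)·v_R² + (39/10)·v_R + (-81/10) = 0
  disc = (39/10)² − 4·(1)·(-81/10) = 4761/100 ; √disc = 69/10
  v_R = (−(39/10) + 69/10) / (2·(1)) = 3/2 m/s
check:
stop time T_s = (3/2)/(1/2) = 3.0000 s
robot in T_r: 1.5000·0.3000 = 0.4500 m
robot covers 1.5000·3.0000 − ½·0.5000·3.0000² = 2.2500 m while stopping
human closes 1.8000·3.3000 = 5.9400 m
residual clearance needed = 0.0400+0.0100+0.0400 = 0.0900 m
sum ≈ 0.4500+2.2500+5.9400+0.0900 ≈ 8.7300 m = S ✓

v_R_max = 3/2 m/s = 1.5000 m/s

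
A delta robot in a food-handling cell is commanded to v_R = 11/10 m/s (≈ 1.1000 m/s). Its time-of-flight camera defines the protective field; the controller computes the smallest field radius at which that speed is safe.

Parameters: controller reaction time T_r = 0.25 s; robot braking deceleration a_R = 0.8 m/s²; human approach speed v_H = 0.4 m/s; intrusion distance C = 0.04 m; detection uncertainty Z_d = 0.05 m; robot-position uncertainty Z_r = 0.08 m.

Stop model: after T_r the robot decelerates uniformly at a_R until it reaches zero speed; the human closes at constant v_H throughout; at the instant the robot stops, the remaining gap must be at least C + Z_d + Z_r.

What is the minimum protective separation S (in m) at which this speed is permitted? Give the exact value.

T_s = v_R/a_R = (11/10)/(4/5) = 1.3750 s
robot in T_r: 1.1000·0.2500 = 0.2750 m
robot covers 1.1000·1.3750 − ½·0.8000·1.3750² = 0.7562 m while stopping
human closes 0.4000·1.6250 = 0.6500 m
margins: 0.0400+0.0500+0.0800 = 0.1700 m
S_min ≈ 0.2750+0.7562+0.6500+0.1700  ⇒  S_min = 1481/800 m

S_min = 1481/800 m = 1.8513 m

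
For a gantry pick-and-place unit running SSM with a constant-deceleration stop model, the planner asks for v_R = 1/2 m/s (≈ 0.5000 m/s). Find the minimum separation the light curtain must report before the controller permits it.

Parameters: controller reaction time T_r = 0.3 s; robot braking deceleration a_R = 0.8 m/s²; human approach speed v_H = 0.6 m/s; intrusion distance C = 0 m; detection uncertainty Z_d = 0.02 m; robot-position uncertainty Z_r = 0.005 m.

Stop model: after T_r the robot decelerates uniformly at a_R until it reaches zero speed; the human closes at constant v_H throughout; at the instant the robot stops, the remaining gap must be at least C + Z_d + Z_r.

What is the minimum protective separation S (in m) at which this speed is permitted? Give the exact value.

S_min = 709/800 m = 0.8862 m

stop time T_s = (1/2)/(4/5) = 0.6250 s
reaction-phase robot travel = 0.5000·0.3000 = 0.1500 m
braking distance = 0.5000²/(2·0.8000) = 0.1562 m
human over T_r+T_s: 0.6000·(0.3000+0.6250) = 0.5550 m
C+Z_d+Z_r = 0.0000+0.0200+0.0050 = 0.0250 m
S_min ≈ 0.1500+0.1562+0.5550+0.0250  ⇒  S_min = 709/800 m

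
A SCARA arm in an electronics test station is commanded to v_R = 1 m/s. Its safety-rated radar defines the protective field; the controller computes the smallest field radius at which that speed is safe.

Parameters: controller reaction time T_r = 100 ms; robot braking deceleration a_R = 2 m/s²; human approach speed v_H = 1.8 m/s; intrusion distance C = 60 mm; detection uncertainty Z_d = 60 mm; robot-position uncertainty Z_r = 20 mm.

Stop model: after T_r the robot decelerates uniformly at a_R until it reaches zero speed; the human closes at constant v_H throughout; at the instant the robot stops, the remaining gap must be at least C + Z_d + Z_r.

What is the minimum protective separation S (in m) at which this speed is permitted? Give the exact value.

braking lasts T_s = 1/2 = 0.5000 s
reaction-phase robot travel = 1.0000·0.1000 = 0.1000 m
robot under decel: 1.0000²/(2·2.0000) = 0.2500 m
human over T_r+T_s: 1.8000·(0.1000+0.5000) = 1.0800 m
residual clearance needed = 0.0600+0.0600+0.0200 = 0.1400 m
S_min ≈ 0.1000+0.2500+1.0800+0.1400  ⇒  S_min = 157/100 m

S_min = 157/100 m = 1.5700 m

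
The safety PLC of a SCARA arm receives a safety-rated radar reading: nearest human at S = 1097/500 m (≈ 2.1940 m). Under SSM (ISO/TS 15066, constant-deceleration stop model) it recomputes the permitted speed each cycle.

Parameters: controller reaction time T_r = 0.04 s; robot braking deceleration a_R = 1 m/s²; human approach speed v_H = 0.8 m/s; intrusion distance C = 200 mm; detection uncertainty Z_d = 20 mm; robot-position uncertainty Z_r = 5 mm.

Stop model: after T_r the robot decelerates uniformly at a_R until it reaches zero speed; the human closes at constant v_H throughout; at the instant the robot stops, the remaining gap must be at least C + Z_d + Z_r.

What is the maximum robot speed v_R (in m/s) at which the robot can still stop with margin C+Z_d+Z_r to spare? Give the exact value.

v_R_max = 13/10 m/s = 1.3000 m/s

quadratic (1/2)·v² + (21/25)·v + (-1937/1000) = 0
  disc = (21/25)² − 4·(1/2)·(-1937/1000) = 11449/2500 ; √disc = 107/50
  v_R = (−(21/25) + 107/50) / (2·(1/2)) = 13/10 m/s
check:
T_s = v_R/a_R = (13/10)/1 = 1.3000 s
reaction-phase robot travel = 1.3000·0.0400 = 0.0520 m
robot covers 1.3000·1.3000 − ½·1.0000·1.3000² = 0.8450 m while stopping
human over T_r+T_s: 0.8000·(0.0400+1.3000) = 1.0720 m
C+Z_d+Z_r = 0.2000+0.0200+0.0050 = 0.2250 m
sum ≈ 0.0520+0.8450+1.0720+0.2250 ≈ 2.1940 m = S ✓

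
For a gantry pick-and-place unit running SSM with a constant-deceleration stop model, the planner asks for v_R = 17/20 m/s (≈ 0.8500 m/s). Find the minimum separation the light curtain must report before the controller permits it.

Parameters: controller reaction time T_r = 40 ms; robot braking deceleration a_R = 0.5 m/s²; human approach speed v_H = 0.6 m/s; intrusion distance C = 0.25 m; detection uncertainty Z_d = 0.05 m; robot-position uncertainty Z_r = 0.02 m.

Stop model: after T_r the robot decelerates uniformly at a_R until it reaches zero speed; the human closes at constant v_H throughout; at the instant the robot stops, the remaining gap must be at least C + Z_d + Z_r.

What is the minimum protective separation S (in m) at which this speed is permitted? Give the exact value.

S_min = 4241/2000 m = 2.1205 m

stop time T_s = (17/20)/(1/2) = 1.7000 s
reaction-phase robot travel = 0.8500·0.0400 = 0.0340 m
braking distance = 0.8500²/(2·0.5000) = 0.7225 m
human over T_r+T_s: 0.6000·(0.0400+1.7000) = 1.0440 m
C+Z_d+Z_r = 0.2500+0.0500+0.0200 = 0.3200 m
S_min ≈ 0.0340+0.7225+1.0440+0.3200  ⇒  S_min = 4241/2000 m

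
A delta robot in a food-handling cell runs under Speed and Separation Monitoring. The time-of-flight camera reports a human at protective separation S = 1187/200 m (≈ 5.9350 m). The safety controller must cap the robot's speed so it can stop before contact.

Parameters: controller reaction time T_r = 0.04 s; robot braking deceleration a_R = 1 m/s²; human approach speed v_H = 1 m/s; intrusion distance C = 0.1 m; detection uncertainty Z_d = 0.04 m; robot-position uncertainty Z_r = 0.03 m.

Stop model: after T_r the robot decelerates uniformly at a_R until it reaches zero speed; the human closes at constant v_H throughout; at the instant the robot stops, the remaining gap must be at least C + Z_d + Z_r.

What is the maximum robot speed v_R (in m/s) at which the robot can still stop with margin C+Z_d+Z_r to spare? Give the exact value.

v_R_max = 5/2 m/s = 2.5000 m/s

quadratic (1/2)·v² + (26/25)·v + (-229/40) = 0
  disc = (26/25)² − 4·(1/2)·(-229/40) = 31329/2500 ; √disc = 177/50
  v_R = (−(26/25) + 177/50) / (2·(1/2)) = 5/2 m/s
check:
braking lasts T_s = (5/2)/1 = 2.5000 s
robot in T_r: 2.5000·0.0400 = 0.1000 m
robot covers 2.5000·2.5000 − ½·1.0000·2.5000² = 3.1250 m while stopping
person approaches 1.0000·(0.0400+2.5000) = 2.5400 m
residual clearance needed = 0.1000+0.0400+0.0300 = 0.1700 m
sum ≈ 0.1000+3.1250+2.5400+0.1700 ≈ 5.9350 m = S ✓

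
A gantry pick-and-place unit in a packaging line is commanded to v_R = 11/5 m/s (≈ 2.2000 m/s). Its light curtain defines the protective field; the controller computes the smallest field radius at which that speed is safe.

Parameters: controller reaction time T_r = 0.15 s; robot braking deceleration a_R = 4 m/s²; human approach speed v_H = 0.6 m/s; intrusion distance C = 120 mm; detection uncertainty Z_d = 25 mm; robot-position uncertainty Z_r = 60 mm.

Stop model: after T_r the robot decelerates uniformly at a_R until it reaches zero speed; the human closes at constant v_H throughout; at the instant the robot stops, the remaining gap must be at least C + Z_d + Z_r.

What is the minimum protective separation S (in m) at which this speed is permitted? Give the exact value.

braking lasts T_s = (11/5)/4 = 0.5500 s
robot in T_r: 2.2000·0.1500 = 0.3300 m
robot covers 2.2000·0.5500 − ½·4.0000·0.5500² = 0.6050 m while stopping
human closes 0.6000·0.7000 = 0.4200 m
margins: 0.1200+0.0250+0.0600 = 0.2050 m
S_min ≈ 0.3300+0.6050+0.4200+0.2050  ⇒  S_min = 39/25 m

S_min = 39/25 m = 1.5600 m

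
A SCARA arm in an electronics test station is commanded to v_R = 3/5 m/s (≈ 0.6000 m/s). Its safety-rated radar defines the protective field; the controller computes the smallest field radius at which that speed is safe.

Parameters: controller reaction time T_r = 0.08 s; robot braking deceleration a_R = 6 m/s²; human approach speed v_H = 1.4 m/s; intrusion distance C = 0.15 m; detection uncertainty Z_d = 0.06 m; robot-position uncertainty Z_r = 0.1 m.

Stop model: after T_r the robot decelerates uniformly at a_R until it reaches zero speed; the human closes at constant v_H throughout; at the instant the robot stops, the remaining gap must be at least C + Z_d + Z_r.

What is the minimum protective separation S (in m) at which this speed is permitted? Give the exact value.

S_min = 16/25 m = 0.6400 m

braking lasts T_s = (3/5)/6 = 0.1000 s
robot in T_r: 0.6000·0.0800 = 0.0480 m
robot under decel: 0.6000²/(2·6.0000) = 0.0300 m
human closes 1.4000·0.1800 = 0.2520 m
C+Z_d+Z_r = 0.1500+0.0600+0.1000 = 0.3100 m
S_min ≈ 0.0480+0.0300+0.2520+0.3100  ⇒  S_min = 16/25 m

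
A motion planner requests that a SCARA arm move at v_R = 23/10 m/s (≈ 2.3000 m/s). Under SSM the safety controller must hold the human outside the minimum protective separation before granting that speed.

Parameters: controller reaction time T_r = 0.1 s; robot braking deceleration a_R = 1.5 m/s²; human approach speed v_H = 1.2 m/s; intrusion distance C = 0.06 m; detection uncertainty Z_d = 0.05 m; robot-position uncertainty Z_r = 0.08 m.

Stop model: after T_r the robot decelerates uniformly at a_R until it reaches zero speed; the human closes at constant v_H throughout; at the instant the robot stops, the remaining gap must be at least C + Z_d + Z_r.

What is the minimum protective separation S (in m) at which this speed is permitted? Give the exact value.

stop time T_s = (23/10)/(3/2) = 1.5333 s
reaction-phase robot travel = 2.3000·0.1000 = 0.2300 m
robot under decel: 2.3000²/(2·1.5000) = 1.7633 m
human over T_r+T_s: 1.2000·(0.1000+1.5333) = 1.9600 m
margins: 0.0600+0.0500+0.0800 = 0.1900 m
S_min ≈ 0.2300+1.7633+1.9600+0.1900  ⇒  S_min = 1243/300 m

S_min = 1243/300 m = 4.1433 m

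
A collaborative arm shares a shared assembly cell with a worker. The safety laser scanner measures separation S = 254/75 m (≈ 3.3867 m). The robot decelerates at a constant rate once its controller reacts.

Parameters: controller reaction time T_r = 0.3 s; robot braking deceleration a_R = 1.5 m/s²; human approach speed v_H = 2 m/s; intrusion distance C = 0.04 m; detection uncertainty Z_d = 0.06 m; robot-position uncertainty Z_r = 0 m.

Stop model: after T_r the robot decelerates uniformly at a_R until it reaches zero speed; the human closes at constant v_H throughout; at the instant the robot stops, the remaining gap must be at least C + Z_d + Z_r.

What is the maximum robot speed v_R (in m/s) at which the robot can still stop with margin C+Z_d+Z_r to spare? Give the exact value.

at the boundary: (1/3)·v² + (49/30)·v + (-403/150) = 0
  disc = (49/30)² − 4·(1/3)·(-403/150) = 25/4 ; √disc = 5/2
  v_R = (−(49/30) + 5/2) / (2·(1/3)) = 13/10 m/s
check:
T_s = v_R/a_R = (13/10)/(3/2) = 0.8667 s
robot covers v_R·T_r = 1.3000·0.3000 = 0.3900 m before braking
braking distance = 1.3000²/(2·1.5000) = 0.5633 m
human closes 2.0000·1.1667 = 2.3333 m
C+Z_d+Z_r = 0.0400+0.0600+0.0000 = 0.1000 m
sum ≈ 0.3900+0.5633+2.3333+0.1000 ≈ 3.3867 m = S ✓

v_R_max = 13/10 m/s = 1.3000 m/s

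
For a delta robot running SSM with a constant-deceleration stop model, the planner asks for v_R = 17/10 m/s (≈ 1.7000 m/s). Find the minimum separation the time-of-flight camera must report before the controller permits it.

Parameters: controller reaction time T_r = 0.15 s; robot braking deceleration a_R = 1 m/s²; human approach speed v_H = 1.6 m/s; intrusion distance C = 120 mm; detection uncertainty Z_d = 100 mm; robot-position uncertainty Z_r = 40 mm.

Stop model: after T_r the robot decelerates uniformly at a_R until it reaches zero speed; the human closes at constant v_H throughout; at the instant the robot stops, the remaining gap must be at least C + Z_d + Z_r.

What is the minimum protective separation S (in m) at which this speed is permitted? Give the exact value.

braking lasts T_s = (17/10)/1 = 1.7000 s
reaction-phase robot travel = 1.7000·0.1500 = 0.2550 m
robot under decel: 1.7000²/(2·1.0000) = 1.4450 m
human over T_r+T_s: 1.6000·(0.1500+1.7000) = 2.9600 m
C+Z_d+Z_r = 0.1200+0.1000+0.0400 = 0.2600 m
S_min ≈ 0.2550+1.4450+2.9600+0.2600  ⇒  S_min = 123/25 m

S_min = 123/25 m = 4.9200 m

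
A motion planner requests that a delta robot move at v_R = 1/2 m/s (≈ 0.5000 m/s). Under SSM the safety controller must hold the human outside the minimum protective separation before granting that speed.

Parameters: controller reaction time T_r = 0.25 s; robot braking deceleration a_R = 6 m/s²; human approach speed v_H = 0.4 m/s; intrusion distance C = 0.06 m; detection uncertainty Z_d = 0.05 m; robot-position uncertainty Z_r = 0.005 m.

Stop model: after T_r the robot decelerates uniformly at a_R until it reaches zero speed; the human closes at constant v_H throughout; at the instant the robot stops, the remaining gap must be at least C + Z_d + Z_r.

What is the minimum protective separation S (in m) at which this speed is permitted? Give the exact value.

T_s = v_R/a_R = (1/2)/6 = 0.0833 s
reaction-phase robot travel = 0.5000·0.2500 = 0.1250 m
robot covers 0.5000·0.0833 − ½·6.0000·0.0833² = 0.0208 m while stopping
human closes 0.4000·0.3333 = 0.1333 m
residual clearance needed = 0.0600+0.0500+0.0050 = 0.1150 m
S_min ≈ 0.1250+0.0208+0.1333+0.1150  ⇒  S_min = 473/1200 m

S_min = 473/1200 m = 0.3942 m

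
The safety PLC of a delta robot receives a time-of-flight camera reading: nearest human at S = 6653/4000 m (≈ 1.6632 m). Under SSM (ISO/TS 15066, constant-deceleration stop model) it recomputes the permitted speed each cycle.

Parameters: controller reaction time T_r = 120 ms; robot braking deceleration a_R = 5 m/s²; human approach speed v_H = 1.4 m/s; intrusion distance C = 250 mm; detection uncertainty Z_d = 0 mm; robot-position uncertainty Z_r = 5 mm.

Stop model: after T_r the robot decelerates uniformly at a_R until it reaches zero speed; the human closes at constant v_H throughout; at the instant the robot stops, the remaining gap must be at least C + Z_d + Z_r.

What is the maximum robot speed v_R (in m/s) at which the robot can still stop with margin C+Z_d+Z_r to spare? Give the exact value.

at the boundary: (1/10)·v² + (2/5)·v + (-4961/4000) = 0
  disc = (2/5)² − 4·(1/10)·(-4961/4000) = 6561/10000 ; √disc = 81/100
  v_R = (−(2/5) + 81/100) / (2·(1/10)) = 41/20 m/s
check:
T_s = v_R/a_R = (41/20)/5 = 0.4100 s
robot in T_r: 2.0500·0.1200 = 0.2460 m
robot under decel: 2.0500²/(2·5.0000) = 0.4203 m
human closes 1.4000·0.5300 = 0.7420 m
residual clearance needed = 0.2500+0.0000+0.0050 = 0.2550 m
sum ≈ 0.2460+0.4203+0.7420+0.2550 ≈ 1.6632 m = S ✓

v_R_max = 41/20 m/s = 2.0500 m/s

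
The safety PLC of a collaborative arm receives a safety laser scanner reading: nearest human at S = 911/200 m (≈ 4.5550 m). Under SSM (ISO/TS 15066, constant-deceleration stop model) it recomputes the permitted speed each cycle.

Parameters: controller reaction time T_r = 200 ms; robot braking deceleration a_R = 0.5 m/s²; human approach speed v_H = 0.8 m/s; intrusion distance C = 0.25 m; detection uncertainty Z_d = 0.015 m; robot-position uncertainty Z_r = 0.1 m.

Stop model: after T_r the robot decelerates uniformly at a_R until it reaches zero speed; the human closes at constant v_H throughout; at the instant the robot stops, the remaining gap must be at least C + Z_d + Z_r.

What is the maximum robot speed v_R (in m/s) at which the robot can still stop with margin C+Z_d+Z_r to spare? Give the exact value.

v_R_max = 13/10 m/s = 1.3000 m/s

collect terms ⇒ (1)·v_R² + (9/5)·v_R + (-403/100) = 0
  disc = (9/5)² − 4·(1)·(-403/100) = 484/25 ; √disc = 22/5
  v_R = (−(9/5) + 22/5) / (2·(1)) = 13/10 m/s
check:
stop time T_s = (13/10)/(1/2) = 2.6000 s
robot in T_r: 1.3000·0.2000 = 0.2600 m
robot under decel: 1.3000²/(2·0.5000) = 1.6900 m
human closes 0.8000·2.8000 = 2.2400 m
margins: 0.2500+0.0150+0.1000 = 0.3650 m
sum ≈ 0.2600+1.6900+2.2400+0.3650 ≈ 4.5550 m = S ✓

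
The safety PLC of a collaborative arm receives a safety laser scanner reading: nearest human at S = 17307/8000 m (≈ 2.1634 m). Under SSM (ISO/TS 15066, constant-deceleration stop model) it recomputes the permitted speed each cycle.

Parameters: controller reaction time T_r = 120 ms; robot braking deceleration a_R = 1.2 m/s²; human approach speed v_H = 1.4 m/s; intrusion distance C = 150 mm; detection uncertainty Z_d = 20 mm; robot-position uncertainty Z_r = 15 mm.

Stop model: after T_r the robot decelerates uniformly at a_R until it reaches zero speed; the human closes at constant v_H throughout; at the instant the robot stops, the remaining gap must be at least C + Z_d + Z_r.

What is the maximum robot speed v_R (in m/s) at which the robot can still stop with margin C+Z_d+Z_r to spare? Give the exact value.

v_R_max = 21/20 m/s = 1.0500 m/s

quadratic (5/12)·v² + (193/150)·v + (-14483/8000) = 0
  disc = (193/150)² − 4·(5/12)·(-14483/8000) = 1682209/360000 ; √disc = 1297/600
  v_R = (−(193/150) + 1297/600) / (2·(5/12)) = 21/20 m/s
check:
T_s = v_R/a_R = (21/20)/(6/5) = 0.8750 s
robot covers v_R·T_r = 1.0500·0.1200 = 0.1260 m before braking
robot covers 1.0500·0.8750 − ½·1.2000·0.8750² = 0.4594 m while stopping
person approaches 1.4000·(0.1200+0.8750) = 1.3930 m
margins: 0.1500+0.0200+0.0150 = 0.1850 m
sum ≈ 0.1260+0.4594+1.3930+0.1850 ≈ 2.1634 m = S ✓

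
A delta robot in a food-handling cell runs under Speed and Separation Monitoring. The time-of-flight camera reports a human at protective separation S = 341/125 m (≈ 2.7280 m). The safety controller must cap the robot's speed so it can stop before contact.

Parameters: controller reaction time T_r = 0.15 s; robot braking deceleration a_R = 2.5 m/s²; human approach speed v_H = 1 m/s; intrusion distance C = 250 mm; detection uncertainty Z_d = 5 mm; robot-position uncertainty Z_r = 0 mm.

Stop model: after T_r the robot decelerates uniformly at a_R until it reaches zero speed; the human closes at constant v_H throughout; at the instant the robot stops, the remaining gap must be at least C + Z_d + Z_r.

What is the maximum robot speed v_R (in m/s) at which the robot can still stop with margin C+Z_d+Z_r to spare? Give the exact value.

v_R_max = 23/10 m/s = 2.3000 m/s

at the boundary: (1/5)·v² + (11/20)·v + (-2323/1000) = 0
  disc = (11/20)² − 4·(1/5)·(-2323/1000) = 21609/10000 ; √disc = 147/100
  v_R = (−(11/20) + 147/100) / (2·(1/5)) = 23/10 m/s
check:
stop time T_s = (23/10)/(5/2) = 0.9200 s
robot in T_r: 2.3000·0.1500 = 0.3450 m
robot under decel: 2.3000²/(2·2.5000) = 1.0580 m
person approaches 1.0000·(0.1500+0.9200) = 1.0700 m
residual clearance needed = 0.2500+0.0050+0.0000 = 0.2550 m
sum ≈ 0.3450+1.0580+1.0700+0.2550 ≈ 2.7280 m = S ✓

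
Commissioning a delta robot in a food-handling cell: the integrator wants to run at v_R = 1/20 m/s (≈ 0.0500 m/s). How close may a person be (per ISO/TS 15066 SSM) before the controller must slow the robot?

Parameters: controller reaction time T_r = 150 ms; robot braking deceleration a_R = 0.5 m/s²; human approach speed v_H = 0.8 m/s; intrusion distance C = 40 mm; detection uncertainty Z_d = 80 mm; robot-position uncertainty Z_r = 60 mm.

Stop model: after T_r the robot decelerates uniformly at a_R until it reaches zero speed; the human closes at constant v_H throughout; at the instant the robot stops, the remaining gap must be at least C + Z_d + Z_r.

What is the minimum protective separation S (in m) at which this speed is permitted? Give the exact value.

S_min = 39/100 m = 0.3900 m

braking lasts T_s = (1/20)/(1/2) = 0.1000 s
reaction-phase robot travel = 0.0500·0.1500 = 0.0075 m
braking distance = 0.0500²/(2·0.5000) = 0.0025 m
person approaches 0.8000·(0.1500+0.1000) = 0.2000 m
margins: 0.0400+0.0800+0.0600 = 0.1800 m
S_min ≈ 0.0075+0.0025+0.2000+0.1800  ⇒  S_min = 39/100 m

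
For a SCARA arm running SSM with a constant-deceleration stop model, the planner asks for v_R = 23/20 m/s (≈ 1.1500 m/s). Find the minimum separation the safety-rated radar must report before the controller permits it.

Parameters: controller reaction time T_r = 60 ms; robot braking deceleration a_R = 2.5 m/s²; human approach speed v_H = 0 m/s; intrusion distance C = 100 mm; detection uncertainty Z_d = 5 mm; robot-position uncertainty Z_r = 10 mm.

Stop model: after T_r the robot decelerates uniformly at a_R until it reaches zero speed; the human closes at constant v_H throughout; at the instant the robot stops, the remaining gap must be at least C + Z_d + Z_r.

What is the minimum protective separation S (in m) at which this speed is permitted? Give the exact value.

stop time T_s = (23/20)/(5/2) = 0.4600 s
robot covers v_R·T_r = 1.1500·0.0600 = 0.0690 m before braking
braking distance = 1.1500²/(2·2.5000) = 0.2645 m
human closes 0.0000·0.5200 = 0.0000 m
C+Z_d+Z_r = 0.1000+0.0050+0.0100 = 0.1150 m
S_min ≈ 0.0690+0.2645+0.0000+0.1150  ⇒  S_min = 897/2000 m

S_min = 897/2000 m = 0.4485 m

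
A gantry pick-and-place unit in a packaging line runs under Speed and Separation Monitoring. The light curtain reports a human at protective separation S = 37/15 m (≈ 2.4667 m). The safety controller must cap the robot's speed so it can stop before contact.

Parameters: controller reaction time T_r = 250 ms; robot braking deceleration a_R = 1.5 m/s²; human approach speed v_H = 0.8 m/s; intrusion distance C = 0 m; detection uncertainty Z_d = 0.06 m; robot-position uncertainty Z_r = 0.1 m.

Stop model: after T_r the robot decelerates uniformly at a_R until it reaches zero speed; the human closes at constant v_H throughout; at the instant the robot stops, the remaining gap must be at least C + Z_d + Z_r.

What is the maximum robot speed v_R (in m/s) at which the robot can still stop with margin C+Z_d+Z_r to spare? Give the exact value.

v_R_max = 8/5 m/s = 1.6000 m/s

quadratic (1/3)·v² + (47/60)·v + (-158/75) = 0
  disc = (47/60)² − 4·(1/3)·(-158/75) = 1369/400 ; √disc = 37/20
  v_R = (−(47/60) + 37/20) / (2·(1/3)) = 8/5 m/s
check:
T_s = v_R/a_R = (8/5)/(3/2) = 1.0667 s
robot in T_r: 1.6000·0.2500 = 0.4000 m
braking distance = 1.6000²/(2·1.5000) = 0.8533 m
human closes 0.8000·1.3167 = 1.0533 m
C+Z_d+Z_r = 0.0000+0.0600+0.1000 = 0.1600 m
sum ≈ 0.4000+0.8533+1.0533+0.1600 ≈ 2.4667 m = S ✓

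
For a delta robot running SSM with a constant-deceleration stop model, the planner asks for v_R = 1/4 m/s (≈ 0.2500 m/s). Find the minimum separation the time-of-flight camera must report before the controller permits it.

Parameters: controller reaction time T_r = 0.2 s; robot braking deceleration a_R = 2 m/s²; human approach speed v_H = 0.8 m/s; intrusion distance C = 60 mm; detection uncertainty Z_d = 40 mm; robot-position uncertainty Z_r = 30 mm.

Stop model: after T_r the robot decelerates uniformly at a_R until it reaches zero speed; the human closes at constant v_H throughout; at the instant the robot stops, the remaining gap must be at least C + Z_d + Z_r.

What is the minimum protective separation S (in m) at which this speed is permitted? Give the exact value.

S_min = 729/1600 m = 0.4556 m

braking lasts T_s = (1/4)/2 = 0.1250 s
robot covers v_R·T_r = 0.2500·0.2000 = 0.0500 m before braking
robot covers 0.2500·0.1250 − ½·2.0000·0.1250² = 0.0156 m while stopping
person approaches 0.8000·(0.2000+0.1250) = 0.2600 m
residual clearance needed = 0.0600+0.0400+0.0300 = 0.1300 m
S_min ≈ 0.0500+0.0156+0.2600+0.1300  ⇒  S_min = 729/1600 m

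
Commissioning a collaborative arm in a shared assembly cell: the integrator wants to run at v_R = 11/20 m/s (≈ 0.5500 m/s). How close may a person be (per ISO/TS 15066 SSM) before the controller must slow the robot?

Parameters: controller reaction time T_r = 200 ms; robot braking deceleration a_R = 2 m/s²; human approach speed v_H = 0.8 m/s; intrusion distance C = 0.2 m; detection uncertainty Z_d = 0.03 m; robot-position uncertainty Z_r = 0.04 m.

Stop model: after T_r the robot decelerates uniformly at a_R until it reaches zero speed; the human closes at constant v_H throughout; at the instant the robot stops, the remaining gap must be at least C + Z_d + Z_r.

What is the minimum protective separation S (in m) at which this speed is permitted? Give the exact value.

S_min = 1337/1600 m = 0.8356 m

T_s = v_R/a_R = (11/20)/2 = 0.2750 s
reaction-phase robot travel = 0.5500·0.2000 = 0.1100 m
robot under decel: 0.5500²/(2·2.0000) = 0.0756 m
person approaches 0.8000·(0.2000+0.2750) = 0.3800 m
C+Z_d+Z_r = 0.2000+0.0300+0.0400 = 0.2700 m
S_min ≈ 0.1100+0.0756+0.3800+0.2700  ⇒  S_min = 1337/1600 m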